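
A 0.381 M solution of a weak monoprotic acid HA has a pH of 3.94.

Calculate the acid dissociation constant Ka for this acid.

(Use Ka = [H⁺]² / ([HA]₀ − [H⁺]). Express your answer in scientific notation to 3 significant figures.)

[H⁺] = 10^(−pH) = 10^(−3.94) = 1.148e-04 M. For HA ⇌ H⁺ + A⁻, Ka = [H⁺][A⁻]/[HA] = [H⁺]² / ([HA]₀ − [H⁺]) = (1.148e-04)² / (0.381 − 1.148e-04) = 3.46e-08.

K_a = 3.46e-08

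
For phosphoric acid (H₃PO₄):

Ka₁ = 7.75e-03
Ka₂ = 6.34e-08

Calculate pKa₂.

pKa₂ = -log(Ka₂) = -log(6.34e-08) = 7.20.

pK_{a2} = 7.20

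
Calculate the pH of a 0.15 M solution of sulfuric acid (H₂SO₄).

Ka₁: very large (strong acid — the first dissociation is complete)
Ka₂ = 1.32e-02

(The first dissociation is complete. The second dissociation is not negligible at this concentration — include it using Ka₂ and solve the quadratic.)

First dissociation is complete: [H⁺]₀ = [HSO₄⁻]₀ = C = 0.15 M. Second dissociation HSO₄⁻ ⇌ H⁺ + SO₄²⁻: let x = [SO₄²⁻]. Ka₂ = (C + x)·x / (C − x) = 1.32e-02 → x² + (C + Ka₂)·x − Ka₂·C = 0 → x² + 0.16320·x − 1.980e-03 = 0. x = (−0.16320 + √(0.16320² + 4 × 1.980e-03)) / 2 = 1.1344e-02 M. [H⁺] = C + x = 0.15 + 1.1344e-02 = 1.6134e-01 M. pH = -log(1.6134e-01) = 0.79.

pH = 0.79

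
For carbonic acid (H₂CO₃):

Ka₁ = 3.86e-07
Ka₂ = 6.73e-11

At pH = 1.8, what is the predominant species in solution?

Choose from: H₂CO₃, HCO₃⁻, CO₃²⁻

pKa₁ = 6.41, pKa₂ = 10.17. For a polyprotic acid the predominant species crosses at each pKa: below pKa_n the protonated form dominates, above it the deprotonated form does. At pH = 1.8, the predominant species is H₂CO₃.

H₂CO₃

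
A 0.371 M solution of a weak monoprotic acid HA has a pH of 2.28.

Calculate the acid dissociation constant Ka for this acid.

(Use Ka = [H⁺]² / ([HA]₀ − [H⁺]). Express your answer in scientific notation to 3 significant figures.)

[H⁺] = 10^(−pH) = 10^(−2.28) = 5.248e-03 M. For HA ⇌ H⁺ + A⁻, Ka = [H⁺][A⁻]/[HA] = [H⁺]² / ([HA]₀ − [H⁺]) = (5.248e-03)² / (0.371 − 5.248e-03) = 7.53e-05.

K_a = 7.53e-05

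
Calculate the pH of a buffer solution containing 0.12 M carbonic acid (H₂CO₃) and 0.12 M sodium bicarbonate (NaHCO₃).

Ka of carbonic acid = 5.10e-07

pKa = -log(5.10e-07) = 6.29. pH = pKa + log([A⁻]/[HA]) = 6.29 + log(0.12/0.12)

pH = 6.29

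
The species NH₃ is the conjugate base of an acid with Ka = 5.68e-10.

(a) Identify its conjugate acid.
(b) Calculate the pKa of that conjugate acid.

(a) The conjugate acid is formed by adding one H⁺ to NH₃, giving NH₄⁺. (b) pKa = -log(Ka) = -log(5.68e-10) = 9.25.

Conjugate acid: NH₄⁺; pK_a = 9.25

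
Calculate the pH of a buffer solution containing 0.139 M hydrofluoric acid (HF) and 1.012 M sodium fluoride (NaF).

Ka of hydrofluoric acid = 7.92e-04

pKa = -log(7.92e-04) = 3.10. pH = pKa + log([A⁻]/[HA]) = 3.10 + log(1.012/0.139)

pH = 3.96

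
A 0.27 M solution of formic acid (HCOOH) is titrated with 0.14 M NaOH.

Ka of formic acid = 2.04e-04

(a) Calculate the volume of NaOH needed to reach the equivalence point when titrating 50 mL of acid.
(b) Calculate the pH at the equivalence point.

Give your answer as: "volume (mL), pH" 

moles acid = 0.27 × 50/1000 = 0.0135 mol; V_base = moles/0.14 × 1000 = 96.4 mL. At equivalence only the conjugate base is present: [A⁻] = 0.0135/0.146 = 9.2195e-02 M. Kb = Kw/Ka = 4.90e-11; [OH⁻] = √(Kb × [A⁻]) = 2.1259e-06; pOH = 5.67; pH = 14 - pOH = 8.33.

V = 96.4 mL, pH = 8.33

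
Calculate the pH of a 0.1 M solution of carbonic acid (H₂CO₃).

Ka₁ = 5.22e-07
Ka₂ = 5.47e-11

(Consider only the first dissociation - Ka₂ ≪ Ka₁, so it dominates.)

First dissociation dominates. From Ka₁ = [H⁺][HA⁻]/[H₂A], x² + Ka₁·x − Ka₁·C = 0 with C = 0.1 M and Ka₁ = 5.22e-07. Solving: [H⁺] = (−Ka₁ + √(Ka₁² + 4·Ka₁·C)) / 2 = 2.2821e-04 M. pH = -log(2.2821e-04) = 3.64.

pH = 3.64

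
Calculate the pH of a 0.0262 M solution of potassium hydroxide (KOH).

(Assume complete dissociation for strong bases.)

[OH⁻] = 0.0262 M for strong base. pOH = -log[OH⁻] = 1.58, pH = 14 - pOH

pH = 12.42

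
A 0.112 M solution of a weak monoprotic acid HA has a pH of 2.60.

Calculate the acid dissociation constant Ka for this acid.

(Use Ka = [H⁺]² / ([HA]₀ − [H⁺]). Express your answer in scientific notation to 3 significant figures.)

[H⁺] = 10^(−pH) = 10^(−2.60) = 2.512e-03 M. For HA ⇌ H⁺ + A⁻, Ka = [H⁺][A⁻]/[HA] = [H⁺]² / ([HA]₀ − [H⁺]) = (2.512e-03)² / (0.112 − 2.512e-03) = 5.76e-05.

K_a = 5.76e-05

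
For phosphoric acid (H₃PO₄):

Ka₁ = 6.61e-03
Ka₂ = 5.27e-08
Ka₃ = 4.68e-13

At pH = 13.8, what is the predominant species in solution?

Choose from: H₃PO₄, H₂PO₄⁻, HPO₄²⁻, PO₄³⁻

pKa₁ = 2.18, pKa₂ = 7.28, pKa₃ = 12.33. For a polyprotic acid the predominant species crosses at each pKa: below pKa_n the protonated form dominates, above it the deprotonated form does. At pH = 13.8, the predominant species is PO₄³⁻.

PO₄³⁻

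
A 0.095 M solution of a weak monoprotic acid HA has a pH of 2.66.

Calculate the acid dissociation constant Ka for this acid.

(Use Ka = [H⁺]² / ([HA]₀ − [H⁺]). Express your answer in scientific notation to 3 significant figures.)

[H⁺] = 10^(−pH) = 10^(−2.66) = 2.188e-03 M. For HA ⇌ H⁺ + A⁻, Ka = [H⁺][A⁻]/[HA] = [H⁺]² / ([HA]₀ − [H⁺]) = (2.188e-03)² / (0.095 − 2.188e-03) = 5.16e-05.

K_a = 5.16e-05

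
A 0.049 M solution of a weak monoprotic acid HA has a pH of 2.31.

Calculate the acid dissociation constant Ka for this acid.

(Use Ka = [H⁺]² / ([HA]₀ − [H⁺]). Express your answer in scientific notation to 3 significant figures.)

[H⁺] = 10^(−pH) = 10^(−2.31) = 4.898e-03 M. For HA ⇌ H⁺ + A⁻, Ka = [H⁺][A⁻]/[HA] = [H⁺]² / ([HA]₀ − [H⁺]) = (4.898e-03)² / (0.049 − 4.898e-03) = 5.44e-04.

K_a = 5.44e-04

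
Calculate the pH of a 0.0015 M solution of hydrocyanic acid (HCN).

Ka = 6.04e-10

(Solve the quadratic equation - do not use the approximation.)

x² + Ka×x - Ka×C = 0. Using quadratic formula: [H⁺] = 9.5154e-07

pH = 6.02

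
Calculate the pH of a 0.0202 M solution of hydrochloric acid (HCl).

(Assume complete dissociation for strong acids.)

[H⁺] = 0.0202 M for strong acid. pH = -log[H⁺] = -log(0.0202)

pH = 1.69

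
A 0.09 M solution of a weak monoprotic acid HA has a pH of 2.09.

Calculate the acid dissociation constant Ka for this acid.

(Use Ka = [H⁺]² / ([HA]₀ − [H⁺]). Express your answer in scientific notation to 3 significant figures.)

[H⁺] = 10^(−pH) = 10^(−2.09) = 8.128e-03 M. For HA ⇌ H⁺ + A⁻, Ka = [H⁺][A⁻]/[HA] = [H⁺]² / ([HA]₀ − [H⁺]) = (8.128e-03)² / (0.09 − 8.128e-03) = 8.07e-04.

K_a = 8.07e-04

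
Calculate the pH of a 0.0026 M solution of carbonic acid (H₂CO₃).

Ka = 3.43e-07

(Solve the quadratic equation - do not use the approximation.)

x² + Ka×x - Ka×C = 0. Using quadratic formula: [H⁺] = 2.9692e-05

pH = 4.53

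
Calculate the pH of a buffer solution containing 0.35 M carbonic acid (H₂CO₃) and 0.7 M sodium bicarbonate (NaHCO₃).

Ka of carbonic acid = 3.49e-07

pKa = -log(3.49e-07) = 6.46. pH = pKa + log([A⁻]/[HA]) = 6.46 + log(0.7/0.35)

pH = 6.76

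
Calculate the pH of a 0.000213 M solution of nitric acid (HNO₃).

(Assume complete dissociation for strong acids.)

[H⁺] = 0.000213 M for strong acid. pH = -log[H⁺] = -log(0.000213)

pH = 3.67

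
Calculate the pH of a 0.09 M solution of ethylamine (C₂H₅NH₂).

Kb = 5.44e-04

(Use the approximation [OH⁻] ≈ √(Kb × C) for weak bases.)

[OH⁻] = √(Kb × C) = √(5.44e-04 × 0.09) = 6.9971e-03. pOH = 2.16, pH = 14 - pOH

pH = 11.84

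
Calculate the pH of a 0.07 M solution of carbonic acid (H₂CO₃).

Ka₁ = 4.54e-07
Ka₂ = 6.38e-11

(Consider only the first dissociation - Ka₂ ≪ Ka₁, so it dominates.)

First dissociation dominates. From Ka₁ = [H⁺][HA⁻]/[H₂A], x² + Ka₁·x − Ka₁·C = 0 with C = 0.07 M and Ka₁ = 4.54e-07. Solving: [H⁺] = (−Ka₁ + √(Ka₁² + 4·Ka₁·C)) / 2 = 1.7804e-04 M. pH = -log(1.7804e-04) = 3.75.

pH = 3.75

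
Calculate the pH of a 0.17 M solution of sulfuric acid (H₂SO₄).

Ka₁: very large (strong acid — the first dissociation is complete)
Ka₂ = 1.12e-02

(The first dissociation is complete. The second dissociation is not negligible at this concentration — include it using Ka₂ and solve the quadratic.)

First dissociation is complete: [H⁺]₀ = [HSO₄⁻]₀ = C = 0.17 M. Second dissociation HSO₄⁻ ⇌ H⁺ + SO₄²⁻: let x = [SO₄²⁻]. Ka₂ = (C + x)·x / (C − x) = 1.12e-02 → x² + (C + Ka₂)·x − Ka₂·C = 0 → x² + 0.18120·x − 1.904e-03 = 0. x = (−0.18120 + √(0.18120² + 4 × 1.904e-03)) / 2 = 9.9602e-03 M. [H⁺] = C + x = 0.17 + 9.9602e-03 = 1.7996e-01 M. pH = -log(1.7996e-01) = 0.74.

pH = 0.74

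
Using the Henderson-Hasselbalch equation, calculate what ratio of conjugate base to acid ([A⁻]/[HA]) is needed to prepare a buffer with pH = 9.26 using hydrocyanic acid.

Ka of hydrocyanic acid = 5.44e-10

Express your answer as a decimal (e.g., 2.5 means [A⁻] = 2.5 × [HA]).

pKa = -log(5.44e-10) = 9.2644. pH = pKa + log([A⁻]/[HA]), so log([A⁻]/[HA]) = pH − pKa = 9.26 − 9.2644 = -0.0044. [A⁻]/[HA] = 10^(-0.0044) = 0.990

[A⁻]/[HA] = 0.990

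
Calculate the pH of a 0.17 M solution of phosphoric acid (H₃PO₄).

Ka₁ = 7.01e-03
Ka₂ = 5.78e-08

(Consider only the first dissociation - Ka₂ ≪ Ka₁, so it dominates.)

First dissociation dominates. From Ka₁ = [H⁺][HA⁻]/[H₂A], x² + Ka₁·x − Ka₁·C = 0 with C = 0.17 M and Ka₁ = 7.01e-03. Solving: [H⁺] = (−Ka₁ + √(Ka₁² + 4·Ka₁·C)) / 2 = 3.1193e-02 M. pH = -log(3.1193e-02) = 1.51.

pH = 1.51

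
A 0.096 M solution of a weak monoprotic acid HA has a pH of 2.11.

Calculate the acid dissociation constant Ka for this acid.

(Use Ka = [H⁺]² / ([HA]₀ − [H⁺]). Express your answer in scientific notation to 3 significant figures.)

[H⁺] = 10^(−pH) = 10^(−2.11) = 7.762e-03 M. For HA ⇌ H⁺ + A⁻, Ka = [H⁺][A⁻]/[HA] = [H⁺]² / ([HA]₀ − [H⁺]) = (7.762e-03)² / (0.096 − 7.762e-03) = 6.83e-04.

K_a = 6.83e-04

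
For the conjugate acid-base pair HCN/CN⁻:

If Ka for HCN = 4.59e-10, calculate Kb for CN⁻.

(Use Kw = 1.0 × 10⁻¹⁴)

For a conjugate pair Ka × Kb = Kw, so Kb = Kw/Ka = 1.0 × 10⁻¹⁴ / 4.59e-10 = 2.18e-05.

K_b = 2.18e-05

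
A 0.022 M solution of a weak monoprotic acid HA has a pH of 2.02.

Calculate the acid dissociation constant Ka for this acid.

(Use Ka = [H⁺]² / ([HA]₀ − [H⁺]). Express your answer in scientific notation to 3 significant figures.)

[H⁺] = 10^(−pH) = 10^(−2.02) = 9.550e-03 M. For HA ⇌ H⁺ + A⁻, Ka = [H⁺][A⁻]/[HA] = [H⁺]² / ([HA]₀ − [H⁺]) = (9.550e-03)² / (0.022 − 9.550e-03) = 7.33e-03.

K_a = 7.33e-03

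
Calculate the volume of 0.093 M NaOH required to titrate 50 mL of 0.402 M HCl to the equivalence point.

At equivalence: moles acid = moles base. moles HCl = 0.402 × 50/1000 = 0.0201 mol. V_base = moles / 0.093 × 1000 = 216.1 mL.

V_{base} = 216.1 mL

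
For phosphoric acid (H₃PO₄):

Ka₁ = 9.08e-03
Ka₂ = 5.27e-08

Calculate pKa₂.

pKa₂ = -log(Ka₂) = -log(5.27e-08) = 7.28.

pK_{a2} = 7.28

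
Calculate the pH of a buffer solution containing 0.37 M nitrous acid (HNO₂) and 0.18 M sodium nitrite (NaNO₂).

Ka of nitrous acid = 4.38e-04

pKa = -log(4.38e-04) = 3.36. pH = pKa + log([A⁻]/[HA]) = 3.36 + log(0.18/0.37)

pH = 3.05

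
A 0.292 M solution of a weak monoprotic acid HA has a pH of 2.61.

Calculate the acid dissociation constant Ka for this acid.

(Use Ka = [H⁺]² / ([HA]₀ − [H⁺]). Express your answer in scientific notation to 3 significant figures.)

[H⁺] = 10^(−pH) = 10^(−2.61) = 2.455e-03 M. For HA ⇌ H⁺ + A⁻, Ka = [H⁺][A⁻]/[HA] = [H⁺]² / ([HA]₀ − [H⁺]) = (2.455e-03)² / (0.292 − 2.455e-03) = 2.08e-05.

K_a = 2.08e-05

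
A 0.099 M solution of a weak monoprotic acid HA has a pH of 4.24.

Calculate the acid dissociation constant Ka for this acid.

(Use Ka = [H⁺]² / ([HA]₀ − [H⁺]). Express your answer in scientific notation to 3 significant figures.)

[H⁺] = 10^(−pH) = 10^(−4.24) = 5.754e-05 M. For HA ⇌ H⁺ + A⁻, Ka = [H⁺][A⁻]/[HA] = [H⁺]² / ([HA]₀ − [H⁺]) = (5.754e-05)² / (0.099 − 5.754e-05) = 3.35e-08.

K_a = 3.35e-08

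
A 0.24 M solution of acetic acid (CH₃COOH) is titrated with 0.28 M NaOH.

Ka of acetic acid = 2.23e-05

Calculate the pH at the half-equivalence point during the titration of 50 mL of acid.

At half-equivalence [HA] = [A⁻], so Henderson-Hasselbalch gives pH = pKa = -log(2.23e-05) = 4.65.

pH = pKa = 4.65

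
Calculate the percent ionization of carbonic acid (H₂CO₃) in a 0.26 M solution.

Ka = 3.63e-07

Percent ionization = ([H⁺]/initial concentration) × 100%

Using Ka equilibrium: x² + Ka×x - Ka×C = 0. Solving: [H⁺] = 3.0703e-04. Percent = (3.0703e-04/0.26) × 100

Percent ionization = 0.118%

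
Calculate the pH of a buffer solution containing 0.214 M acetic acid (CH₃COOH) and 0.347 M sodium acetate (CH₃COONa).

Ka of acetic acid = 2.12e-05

pKa = -log(2.12e-05) = 4.67. pH = pKa + log([A⁻]/[HA]) = 4.67 + log(0.347/0.214)

pH = 4.88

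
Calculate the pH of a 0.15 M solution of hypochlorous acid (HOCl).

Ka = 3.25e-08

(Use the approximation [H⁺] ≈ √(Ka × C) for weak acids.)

[H⁺] = √(Ka × C) = √(3.25e-08 × 0.15) = 6.9821e-05. pH = -log(6.9821e-05)

pH = 4.16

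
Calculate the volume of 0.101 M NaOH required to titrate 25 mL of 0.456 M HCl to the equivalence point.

At equivalence: moles acid = moles base. moles HCl = 0.456 × 25/1000 = 0.0114 mol. V_base = moles / 0.101 × 1000 = 112.9 mL.

V_{base} = 112.9 mL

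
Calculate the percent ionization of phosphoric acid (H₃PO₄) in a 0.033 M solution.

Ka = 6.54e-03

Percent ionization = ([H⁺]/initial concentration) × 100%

Using Ka equilibrium: x² + Ka×x - Ka×C = 0. Solving: [H⁺] = 1.1780e-02. Percent = (1.1780e-02/0.033) × 100

Percent ionization = 35.7%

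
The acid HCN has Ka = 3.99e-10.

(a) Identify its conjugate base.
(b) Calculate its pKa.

(a) The conjugate base is formed by removing one H⁺ from HCN, giving CN⁻. (b) pKa = -log(Ka) = -log(3.99e-10) = 9.40.

Conjugate base: CN⁻; pK_a = 9.40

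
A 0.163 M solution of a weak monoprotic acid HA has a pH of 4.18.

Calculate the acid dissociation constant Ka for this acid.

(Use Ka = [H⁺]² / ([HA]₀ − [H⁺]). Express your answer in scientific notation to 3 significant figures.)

[H⁺] = 10^(−pH) = 10^(−4.18) = 6.607e-05 M. For HA ⇌ H⁺ + A⁻, Ka = [H⁺][A⁻]/[HA] = [H⁺]² / ([HA]₀ − [H⁺]) = (6.607e-05)² / (0.163 − 6.607e-05) = 2.68e-08.

K_a = 2.68e-08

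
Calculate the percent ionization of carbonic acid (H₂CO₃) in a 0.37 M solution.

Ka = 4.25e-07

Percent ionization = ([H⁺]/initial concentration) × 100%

Using Ka equilibrium: x² + Ka×x - Ka×C = 0. Solving: [H⁺] = 3.9634e-04. Percent = (3.9634e-04/0.37) × 100

Percent ionization = 0.107%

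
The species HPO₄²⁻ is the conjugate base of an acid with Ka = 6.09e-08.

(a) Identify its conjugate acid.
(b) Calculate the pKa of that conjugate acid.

(a) The conjugate acid is formed by adding one H⁺ to HPO₄²⁻, giving H₂PO₄⁻. (b) pKa = -log(Ka) = -log(6.09e-08) = 7.22.

Conjugate acid: H₂PO₄⁻; pK_a = 7.22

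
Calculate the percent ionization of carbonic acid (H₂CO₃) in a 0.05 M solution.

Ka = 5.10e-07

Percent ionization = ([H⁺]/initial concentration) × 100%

Using Ka equilibrium: x² + Ka×x - Ka×C = 0. Solving: [H⁺] = 1.5943e-04. Percent = (1.5943e-04/0.05) × 100

Percent ionization = 0.319%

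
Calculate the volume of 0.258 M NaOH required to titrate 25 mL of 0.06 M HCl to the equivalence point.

At equivalence: moles acid = moles base. moles HCl = 0.06 × 25/1000 = 0.0015 mol. V_base = moles / 0.258 × 1000 = 5.8 mL.

V_{base} = 5.8 mL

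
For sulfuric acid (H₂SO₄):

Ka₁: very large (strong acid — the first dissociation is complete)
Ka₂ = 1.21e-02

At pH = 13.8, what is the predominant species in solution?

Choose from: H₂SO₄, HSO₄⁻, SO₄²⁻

The first dissociation is complete, so H₂SO₄ itself is never the predominant species in water; pKa₂ = -log(1.21e-02) = 1.92. For a polyprotic acid the predominant species crosses at each pKa: below pKa_n the protonated form dominates, above it the deprotonated form does. At pH = 13.8, the predominant species is SO₄²⁻.

SO₄²⁻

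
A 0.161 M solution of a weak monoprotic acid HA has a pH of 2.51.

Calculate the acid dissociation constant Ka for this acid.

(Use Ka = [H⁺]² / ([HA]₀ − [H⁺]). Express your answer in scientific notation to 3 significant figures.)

[H⁺] = 10^(−pH) = 10^(−2.51) = 3.090e-03 M. For HA ⇌ H⁺ + A⁻, Ka = [H⁺][A⁻]/[HA] = [H⁺]² / ([HA]₀ − [H⁺]) = (3.090e-03)² / (0.161 − 3.090e-03) = 6.05e-05.

K_a = 6.05e-05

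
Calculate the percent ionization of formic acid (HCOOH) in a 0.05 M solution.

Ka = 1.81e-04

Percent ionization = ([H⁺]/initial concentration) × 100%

Using Ka equilibrium: x² + Ka×x - Ka×C = 0. Solving: [H⁺] = 2.9192e-03. Percent = (2.9192e-03/0.05) × 100

Percent ionization = 5.84%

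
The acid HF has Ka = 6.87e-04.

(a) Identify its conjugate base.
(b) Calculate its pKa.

(a) The conjugate base is formed by removing one H⁺ from HF, giving F⁻. (b) pKa = -log(Ka) = -log(6.87e-04) = 3.16.

Conjugate base: F⁻; pK_a = 3.16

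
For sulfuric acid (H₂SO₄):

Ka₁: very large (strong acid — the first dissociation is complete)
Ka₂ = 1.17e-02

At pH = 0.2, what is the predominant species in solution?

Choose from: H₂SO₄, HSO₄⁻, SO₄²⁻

The first dissociation is complete, so H₂SO₄ itself is never the predominant species in water; pKa₂ = -log(1.17e-02) = 1.93. For a polyprotic acid the predominant species crosses at each pKa: below pKa_n the protonated form dominates, above it the deprotonated form does. At pH = 0.2, the predominant species is HSO₄⁻.

HSO₄⁻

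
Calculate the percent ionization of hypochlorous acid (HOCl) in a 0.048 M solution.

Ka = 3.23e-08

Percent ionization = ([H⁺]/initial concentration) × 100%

Using Ka equilibrium: x² + Ka×x - Ka×C = 0. Solving: [H⁺] = 3.9359e-05. Percent = (3.9359e-05/0.048) × 100

Percent ionization = 0.082%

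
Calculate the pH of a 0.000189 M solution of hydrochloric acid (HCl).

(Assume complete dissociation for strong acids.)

[H⁺] = 0.000189 M for strong acid. pH = -log[H⁺] = -log(0.000189)

pH = 3.72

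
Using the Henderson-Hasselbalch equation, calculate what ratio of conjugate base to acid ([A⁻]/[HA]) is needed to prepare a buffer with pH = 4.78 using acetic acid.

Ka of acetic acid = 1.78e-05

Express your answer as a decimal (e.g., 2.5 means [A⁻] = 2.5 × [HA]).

pKa = -log(1.78e-05) = 4.7496. pH = pKa + log([A⁻]/[HA]), so log([A⁻]/[HA]) = pH − pKa = 4.78 − 4.7496 = 0.0304. [A⁻]/[HA] = 10^(0.0304) = 1.07

[A⁻]/[HA] = 1.07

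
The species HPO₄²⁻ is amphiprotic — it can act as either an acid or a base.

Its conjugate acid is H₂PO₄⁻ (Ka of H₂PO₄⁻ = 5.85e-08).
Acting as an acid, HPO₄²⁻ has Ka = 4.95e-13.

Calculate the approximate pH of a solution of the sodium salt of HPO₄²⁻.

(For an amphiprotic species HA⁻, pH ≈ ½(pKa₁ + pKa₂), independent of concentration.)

pKa₁ = -log(5.85e-08) = 7.23; pKa₂ = -log(4.95e-13) = 12.31. For an amphiprotic species, pH ≈ ½(pKa₁ + pKa₂) = ½(7.23 + 12.31) = 9.77.

pH = 9.77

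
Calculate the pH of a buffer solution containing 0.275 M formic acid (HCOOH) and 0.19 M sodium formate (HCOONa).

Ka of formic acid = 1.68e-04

pKa = -log(1.68e-04) = 3.77. pH = pKa + log([A⁻]/[HA]) = 3.77 + log(0.19/0.275)

pH = 3.61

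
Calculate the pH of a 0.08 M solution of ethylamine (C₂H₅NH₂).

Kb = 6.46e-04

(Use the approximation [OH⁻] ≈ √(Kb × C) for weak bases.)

[OH⁻] = √(Kb × C) = √(6.46e-04 × 0.08) = 7.1889e-03. pOH = 2.14, pH = 14 - pOH

pH = 11.86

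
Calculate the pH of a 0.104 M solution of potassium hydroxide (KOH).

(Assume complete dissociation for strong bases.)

[OH⁻] = 0.104 M for strong base. pOH = -log[OH⁻] = 0.98, pH = 14 - pOH

pH = 13.02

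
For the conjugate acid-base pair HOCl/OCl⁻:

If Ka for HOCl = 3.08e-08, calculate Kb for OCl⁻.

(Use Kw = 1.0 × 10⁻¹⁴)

For a conjugate pair Ka × Kb = Kw, so Kb = Kw/Ka = 1.0 × 10⁻¹⁴ / 3.08e-08 = 3.25e-07.

K_b = 3.25e-07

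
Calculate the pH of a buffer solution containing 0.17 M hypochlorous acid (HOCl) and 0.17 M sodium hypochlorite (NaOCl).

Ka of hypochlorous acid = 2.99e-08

pKa = -log(2.99e-08) = 7.52. pH = pKa + log([A⁻]/[HA]) = 7.52 + log(0.17/0.17)

pH = 7.52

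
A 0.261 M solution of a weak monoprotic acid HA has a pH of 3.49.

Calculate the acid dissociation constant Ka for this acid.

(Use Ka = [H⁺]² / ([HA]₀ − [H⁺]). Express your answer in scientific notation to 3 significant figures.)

[H⁺] = 10^(−pH) = 10^(−3.49) = 3.236e-04 M. For HA ⇌ H⁺ + A⁻, Ka = [H⁺][A⁻]/[HA] = [H⁺]² / ([HA]₀ − [H⁺]) = (3.236e-04)² / (0.261 − 3.236e-04) = 4.02e-07.

K_a = 4.02e-07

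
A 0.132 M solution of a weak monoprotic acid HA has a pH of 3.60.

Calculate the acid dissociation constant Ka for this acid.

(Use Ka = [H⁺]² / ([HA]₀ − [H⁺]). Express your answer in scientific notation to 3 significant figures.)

[H⁺] = 10^(−pH) = 10^(−3.60) = 2.512e-04 M. For HA ⇌ H⁺ + A⁻, Ka = [H⁺][A⁻]/[HA] = [H⁺]² / ([HA]₀ − [H⁺]) = (2.512e-04)² / (0.132 − 2.512e-04) = 4.79e-07.

K_a = 4.79e-07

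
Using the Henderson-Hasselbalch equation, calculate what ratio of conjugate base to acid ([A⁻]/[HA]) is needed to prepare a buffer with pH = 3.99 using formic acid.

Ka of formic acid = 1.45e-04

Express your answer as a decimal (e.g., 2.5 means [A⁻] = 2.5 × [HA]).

pKa = -log(1.45e-04) = 3.8386. pH = pKa + log([A⁻]/[HA]), so log([A⁻]/[HA]) = pH − pKa = 3.99 − 3.8386 = 0.1514. [A⁻]/[HA] = 10^(0.1514) = 1.42

[A⁻]/[HA] = 1.42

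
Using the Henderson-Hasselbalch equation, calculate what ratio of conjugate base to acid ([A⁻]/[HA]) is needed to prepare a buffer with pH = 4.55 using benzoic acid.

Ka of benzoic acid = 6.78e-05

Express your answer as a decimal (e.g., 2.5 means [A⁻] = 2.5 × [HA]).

pKa = -log(6.78e-05) = 4.1688. pH = pKa + log([A⁻]/[HA]), so log([A⁻]/[HA]) = pH − pKa = 4.55 − 4.1688 = 0.3812. [A⁻]/[HA] = 10^(0.3812) = 2.41

[A⁻]/[HA] = 2.41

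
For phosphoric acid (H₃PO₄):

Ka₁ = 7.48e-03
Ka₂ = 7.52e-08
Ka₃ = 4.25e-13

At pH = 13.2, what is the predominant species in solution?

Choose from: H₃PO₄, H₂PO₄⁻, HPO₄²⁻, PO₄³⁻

pKa₁ = 2.13, pKa₂ = 7.12, pKa₃ = 12.37. For a polyprotic acid the predominant species crosses at each pKa: below pKa_n the protonated form dominates, above it the deprotonated form does. At pH = 13.2, the predominant species is PO₄³⁻.

PO₄³⁻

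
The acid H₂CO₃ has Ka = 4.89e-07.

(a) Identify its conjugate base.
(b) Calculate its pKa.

(a) The conjugate base is formed by removing one H⁺ from H₂CO₃, giving HCO₃⁻. (b) pKa = -log(Ka) = -log(4.89e-07) = 6.31.

Conjugate base: HCO₃⁻; pK_a = 6.31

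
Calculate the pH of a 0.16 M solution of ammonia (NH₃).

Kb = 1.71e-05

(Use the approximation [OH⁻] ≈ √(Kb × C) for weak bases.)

[OH⁻] = √(Kb × C) = √(1.71e-05 × 0.16) = 1.6541e-03. pOH = 2.78, pH = 14 - pOH

pH = 11.22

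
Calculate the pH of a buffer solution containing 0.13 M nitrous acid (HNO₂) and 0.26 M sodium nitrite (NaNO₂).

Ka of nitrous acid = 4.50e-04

pKa = -log(4.50e-04) = 3.35. pH = pKa + log([A⁻]/[HA]) = 3.35 + log(0.26/0.13)

pH = 3.65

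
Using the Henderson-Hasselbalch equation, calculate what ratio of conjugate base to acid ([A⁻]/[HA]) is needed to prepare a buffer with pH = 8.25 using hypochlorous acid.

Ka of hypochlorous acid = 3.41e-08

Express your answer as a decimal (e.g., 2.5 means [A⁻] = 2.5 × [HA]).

pKa = -log(3.41e-08) = 7.4672. pH = pKa + log([A⁻]/[HA]), so log([A⁻]/[HA]) = pH − pKa = 8.25 − 7.4672 = 0.7828. [A⁻]/[HA] = 10^(0.7828) = 6.06

[A⁻]/[HA] = 6.06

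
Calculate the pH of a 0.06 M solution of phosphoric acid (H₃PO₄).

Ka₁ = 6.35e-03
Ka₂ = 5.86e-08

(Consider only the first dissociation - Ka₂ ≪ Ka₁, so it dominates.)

First dissociation dominates. From Ka₁ = [H⁺][HA⁻]/[H₂A], x² + Ka₁·x − Ka₁·C = 0 with C = 0.06 M and Ka₁ = 6.35e-03. Solving: [H⁺] = (−Ka₁ + √(Ka₁² + 4·Ka₁·C)) / 2 = 1.6601e-02 M. pH = -log(1.6601e-02) = 1.78.

pH = 1.78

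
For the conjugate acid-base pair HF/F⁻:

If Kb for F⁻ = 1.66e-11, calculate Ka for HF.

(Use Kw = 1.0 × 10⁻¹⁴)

For a conjugate pair Ka × Kb = Kw, so Ka = Kw/Kb = 1.0 × 10⁻¹⁴ / 1.66e-11 = 6.02e-04.

K_a = 6.02e-04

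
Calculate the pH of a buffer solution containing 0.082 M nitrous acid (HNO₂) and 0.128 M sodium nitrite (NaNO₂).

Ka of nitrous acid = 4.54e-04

pKa = -log(4.54e-04) = 3.34. pH = pKa + log([A⁻]/[HA]) = 3.34 + log(0.128/0.082)

pH = 3.54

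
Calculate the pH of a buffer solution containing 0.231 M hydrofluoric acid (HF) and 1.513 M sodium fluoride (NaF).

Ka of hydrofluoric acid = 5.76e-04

pKa = -log(5.76e-04) = 3.24. pH = pKa + log([A⁻]/[HA]) = 3.24 + log(1.513/0.231)

pH = 4.06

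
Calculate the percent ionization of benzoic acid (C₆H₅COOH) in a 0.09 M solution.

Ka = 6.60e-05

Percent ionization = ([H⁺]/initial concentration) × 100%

Using Ka equilibrium: x² + Ka×x - Ka×C = 0. Solving: [H⁺] = 2.4044e-03. Percent = (2.4044e-03/0.09) × 100

Percent ionization = 2.67%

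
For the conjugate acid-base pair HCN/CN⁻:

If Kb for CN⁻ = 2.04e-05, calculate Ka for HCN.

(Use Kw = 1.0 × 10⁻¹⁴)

For a conjugate pair Ka × Kb = Kw, so Ka = Kw/Kb = 1.0 × 10⁻¹⁴ / 2.04e-05 = 4.90e-10.

K_a = 4.90e-10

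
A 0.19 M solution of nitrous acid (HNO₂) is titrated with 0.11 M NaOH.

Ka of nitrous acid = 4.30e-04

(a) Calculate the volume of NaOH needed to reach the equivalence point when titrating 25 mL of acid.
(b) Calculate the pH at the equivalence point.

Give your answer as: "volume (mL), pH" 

moles acid = 0.19 × 25/1000 = 0.00475 mol; V_base = moles/0.11 × 1000 = 43.2 mL. At equivalence only the conjugate base is present: [A⁻] = 0.00475/0.068 = 6.9667e-02 M. Kb = Kw/Ka = 2.33e-11; [OH⁻] = √(Kb × [A⁻]) = 1.2729e-06; pOH = 5.90; pH = 14 - pOH = 8.10.

V = 43.2 mL, pH = 8.10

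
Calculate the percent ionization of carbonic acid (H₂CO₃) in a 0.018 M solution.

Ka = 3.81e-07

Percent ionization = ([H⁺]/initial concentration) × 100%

Using Ka equilibrium: x² + Ka×x - Ka×C = 0. Solving: [H⁺] = 8.2623e-05. Percent = (8.2623e-05/0.018) × 100

Percent ionization = 0.459%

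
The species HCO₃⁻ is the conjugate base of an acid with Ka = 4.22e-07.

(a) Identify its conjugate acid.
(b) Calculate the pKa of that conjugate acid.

(a) The conjugate acid is formed by adding one H⁺ to HCO₃⁻, giving H₂CO₃. (b) pKa = -log(Ka) = -log(4.22e-07) = 6.37.

Conjugate acid: H₂CO₃; pK_a = 6.37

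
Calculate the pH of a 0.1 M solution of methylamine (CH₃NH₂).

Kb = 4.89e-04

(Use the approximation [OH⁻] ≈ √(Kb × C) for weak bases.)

[OH⁻] = √(Kb × C) = √(4.89e-04 × 0.1) = 6.9929e-03. pOH = 2.16, pH = 14 - pOH

pH = 11.84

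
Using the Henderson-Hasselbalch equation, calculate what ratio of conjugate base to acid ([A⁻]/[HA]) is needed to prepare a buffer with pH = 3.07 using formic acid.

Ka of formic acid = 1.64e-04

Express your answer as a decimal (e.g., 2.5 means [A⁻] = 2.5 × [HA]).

pKa = -log(1.64e-04) = 3.7852. pH = pKa + log([A⁻]/[HA]), so log([A⁻]/[HA]) = pH − pKa = 3.07 − 3.7852 = -0.7152. [A⁻]/[HA] = 10^(-0.7152) = 0.193

[A⁻]/[HA] = 0.193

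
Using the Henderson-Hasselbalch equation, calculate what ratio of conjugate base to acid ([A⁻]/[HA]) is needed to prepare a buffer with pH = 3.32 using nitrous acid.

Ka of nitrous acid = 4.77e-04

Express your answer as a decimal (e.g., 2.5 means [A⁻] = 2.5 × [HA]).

pKa = -log(4.77e-04) = 3.3215. pH = pKa + log([A⁻]/[HA]), so log([A⁻]/[HA]) = pH − pKa = 3.32 − 3.3215 = -0.0015. [A⁻]/[HA] = 10^(-0.0015) = 0.997

[A⁻]/[HA] = 0.997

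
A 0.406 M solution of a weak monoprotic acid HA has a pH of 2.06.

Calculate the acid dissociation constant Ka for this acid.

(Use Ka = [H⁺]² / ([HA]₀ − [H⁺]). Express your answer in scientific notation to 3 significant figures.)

[H⁺] = 10^(−pH) = 10^(−2.06) = 8.710e-03 M. For HA ⇌ H⁺ + A⁻, Ka = [H⁺][A⁻]/[HA] = [H⁺]² / ([HA]₀ − [H⁺]) = (8.710e-03)² / (0.406 − 8.710e-03) = 1.91e-04.

K_a = 1.91e-04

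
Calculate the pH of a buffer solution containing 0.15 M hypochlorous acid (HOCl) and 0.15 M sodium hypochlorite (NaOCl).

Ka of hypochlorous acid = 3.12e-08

pKa = -log(3.12e-08) = 7.51. pH = pKa + log([A⁻]/[HA]) = 7.51 + log(0.15/0.15)

pH = 7.51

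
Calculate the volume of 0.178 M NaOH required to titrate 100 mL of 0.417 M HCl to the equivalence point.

At equivalence: moles acid = moles base. moles HCl = 0.417 × 100/1000 = 0.0417 mol. V_base = moles / 0.178 × 1000 = 234.3 mL.

V_{base} = 234.3 mL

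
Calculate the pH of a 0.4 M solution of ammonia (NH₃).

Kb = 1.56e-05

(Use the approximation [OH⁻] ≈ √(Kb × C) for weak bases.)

[OH⁻] = √(Kb × C) = √(1.56e-05 × 0.4) = 2.4980e-03. pOH = 2.60, pH = 14 - pOH

pH = 11.40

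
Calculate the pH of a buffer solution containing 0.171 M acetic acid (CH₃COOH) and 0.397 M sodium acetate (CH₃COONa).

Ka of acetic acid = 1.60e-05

pKa = -log(1.60e-05) = 4.80. pH = pKa + log([A⁻]/[HA]) = 4.80 + log(0.397/0.171)

pH = 5.16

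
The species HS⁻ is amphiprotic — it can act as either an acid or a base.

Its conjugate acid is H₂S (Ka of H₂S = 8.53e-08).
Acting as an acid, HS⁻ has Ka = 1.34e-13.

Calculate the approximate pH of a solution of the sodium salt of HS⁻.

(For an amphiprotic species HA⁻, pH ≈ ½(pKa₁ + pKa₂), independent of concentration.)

pKa₁ = -log(8.53e-08) = 7.07; pKa₂ = -log(1.34e-13) = 12.87. For an amphiprotic species, pH ≈ ½(pKa₁ + pKa₂) = ½(7.07 + 12.87) = 9.97.

pH = 9.97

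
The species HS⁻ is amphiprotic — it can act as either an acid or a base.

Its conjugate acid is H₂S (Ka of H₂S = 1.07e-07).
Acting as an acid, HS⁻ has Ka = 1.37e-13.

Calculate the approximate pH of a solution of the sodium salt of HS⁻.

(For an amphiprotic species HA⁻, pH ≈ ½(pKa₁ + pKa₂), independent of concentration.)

pKa₁ = -log(1.07e-07) = 6.97; pKa₂ = -log(1.37e-13) = 12.86. For an amphiprotic species, pH ≈ ½(pKa₁ + pKa₂) = ½(6.97 + 12.86) = 9.92.

pH = 9.92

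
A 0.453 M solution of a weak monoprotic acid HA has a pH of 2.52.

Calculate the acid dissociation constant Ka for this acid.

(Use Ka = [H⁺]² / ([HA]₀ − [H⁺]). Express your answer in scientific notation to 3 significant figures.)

[H⁺] = 10^(−pH) = 10^(−2.52) = 3.020e-03 M. For HA ⇌ H⁺ + A⁻, Ka = [H⁺][A⁻]/[HA] = [H⁺]² / ([HA]₀ − [H⁺]) = (3.020e-03)² / (0.453 − 3.020e-03) = 2.03e-05.

K_a = 2.03e-05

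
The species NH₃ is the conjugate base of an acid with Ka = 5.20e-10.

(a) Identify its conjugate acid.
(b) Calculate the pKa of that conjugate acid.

(a) The conjugate acid is formed by adding one H⁺ to NH₃, giving NH₄⁺. (b) pKa = -log(Ka) = -log(5.20e-10) = 9.28.

Conjugate acid: NH₄⁺; pK_a = 9.28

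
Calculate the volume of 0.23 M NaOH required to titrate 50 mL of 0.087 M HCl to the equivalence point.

At equivalence: moles acid = moles base. moles HCl = 0.087 × 50/1000 = 0.00435 mol. V_base = moles / 0.23 × 1000 = 18.9 mL.

V_{base} = 18.9 mL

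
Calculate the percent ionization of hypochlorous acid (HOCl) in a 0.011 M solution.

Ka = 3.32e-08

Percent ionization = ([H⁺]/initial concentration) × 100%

Using Ka equilibrium: x² + Ka×x - Ka×C = 0. Solving: [H⁺] = 1.9094e-05. Percent = (1.9094e-05/0.011) × 100

Percent ionization = 0.174%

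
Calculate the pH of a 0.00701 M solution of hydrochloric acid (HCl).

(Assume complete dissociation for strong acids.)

[H⁺] = 0.00701 M for strong acid. pH = -log[H⁺] = -log(0.00701)

pH = 2.15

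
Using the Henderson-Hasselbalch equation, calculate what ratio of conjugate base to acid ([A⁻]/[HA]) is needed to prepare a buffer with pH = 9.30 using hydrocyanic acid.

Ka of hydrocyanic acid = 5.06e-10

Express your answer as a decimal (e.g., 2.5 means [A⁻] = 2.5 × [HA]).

pKa = -log(5.06e-10) = 9.2958. pH = pKa + log([A⁻]/[HA]), so log([A⁻]/[HA]) = pH − pKa = 9.30 − 9.2958 = 0.0042. [A⁻]/[HA] = 10^(0.0042) = 1.01

[A⁻]/[HA] = 1.01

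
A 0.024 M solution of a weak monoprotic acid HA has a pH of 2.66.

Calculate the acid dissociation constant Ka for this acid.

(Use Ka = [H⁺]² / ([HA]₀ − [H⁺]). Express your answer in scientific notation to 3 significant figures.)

[H⁺] = 10^(−pH) = 10^(−2.66) = 2.188e-03 M. For HA ⇌ H⁺ + A⁻, Ka = [H⁺][A⁻]/[HA] = [H⁺]² / ([HA]₀ − [H⁺]) = (2.188e-03)² / (0.024 − 2.188e-03) = 2.19e-04.

K_a = 2.19e-04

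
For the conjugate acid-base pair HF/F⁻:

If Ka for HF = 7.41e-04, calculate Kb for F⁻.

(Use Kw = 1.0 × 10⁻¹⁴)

For a conjugate pair Ka × Kb = Kw, so Kb = Kw/Ka = 1.0 × 10⁻¹⁴ / 7.41e-04 = 1.35e-11.

K_b = 1.35e-11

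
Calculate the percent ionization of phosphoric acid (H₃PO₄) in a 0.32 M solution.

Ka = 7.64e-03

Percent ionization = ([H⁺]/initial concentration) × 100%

Using Ka equilibrium: x² + Ka×x - Ka×C = 0. Solving: [H⁺] = 4.5772e-02. Percent = (4.5772e-02/0.32) × 100

Percent ionization = 14.3%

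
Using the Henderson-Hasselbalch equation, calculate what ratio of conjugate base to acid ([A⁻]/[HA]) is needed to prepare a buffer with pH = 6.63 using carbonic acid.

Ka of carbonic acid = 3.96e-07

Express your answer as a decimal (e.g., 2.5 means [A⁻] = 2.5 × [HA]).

pKa = -log(3.96e-07) = 6.4023. pH = pKa + log([A⁻]/[HA]), so log([A⁻]/[HA]) = pH − pKa = 6.63 − 6.4023 = 0.2277. [A⁻]/[HA] = 10^(0.2277) = 1.69

[A⁻]/[HA] = 1.69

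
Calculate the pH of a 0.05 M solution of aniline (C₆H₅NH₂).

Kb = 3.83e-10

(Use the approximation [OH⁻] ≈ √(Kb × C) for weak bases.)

[OH⁻] = √(Kb × C) = √(3.83e-10 × 0.05) = 4.3761e-06. pOH = 5.36, pH = 14 - pOH

pH = 8.64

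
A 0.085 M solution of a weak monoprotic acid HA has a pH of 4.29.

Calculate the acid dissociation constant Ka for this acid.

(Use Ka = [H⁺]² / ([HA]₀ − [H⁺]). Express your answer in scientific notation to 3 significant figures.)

[H⁺] = 10^(−pH) = 10^(−4.29) = 5.129e-05 M. For HA ⇌ H⁺ + A⁻, Ka = [H⁺][A⁻]/[HA] = [H⁺]² / ([HA]₀ − [H⁺]) = (5.129e-05)² / (0.085 − 5.129e-05) = 3.10e-08.

K_a = 3.10e-08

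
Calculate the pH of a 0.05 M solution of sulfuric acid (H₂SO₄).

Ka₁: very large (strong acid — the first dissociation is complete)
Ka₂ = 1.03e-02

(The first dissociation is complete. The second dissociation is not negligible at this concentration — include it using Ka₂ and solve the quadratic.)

First dissociation is complete: [H⁺]₀ = [HSO₄⁻]₀ = C = 0.05 M. Second dissociation HSO₄⁻ ⇌ H⁺ + SO₄²⁻: let x = [SO₄²⁻]. Ka₂ = (C + x)·x / (C − x) = 1.03e-02 → x² + (C + Ka₂)·x − Ka₂·C = 0 → x² + 0.06030·x − 5.150e-04 = 0. x = (−0.06030 + √(0.06030² + 4 × 5.150e-04)) / 2 = 7.5862e-03 M. [H⁺] = C + x = 0.05 + 7.5862e-03 = 5.7586e-02 M. pH = -log(5.7586e-02) = 1.24.

pH = 1.24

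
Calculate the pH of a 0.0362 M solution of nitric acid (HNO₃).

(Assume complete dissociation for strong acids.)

[H⁺] = 0.0362 M for strong acid. pH = -log[H⁺] = -log(0.0362)

pH = 1.44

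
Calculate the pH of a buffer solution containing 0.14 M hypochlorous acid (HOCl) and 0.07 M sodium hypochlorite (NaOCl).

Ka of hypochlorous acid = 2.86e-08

pKa = -log(2.86e-08) = 7.54. pH = pKa + log([A⁻]/[HA]) = 7.54 + log(0.07/0.14)

pH = 7.24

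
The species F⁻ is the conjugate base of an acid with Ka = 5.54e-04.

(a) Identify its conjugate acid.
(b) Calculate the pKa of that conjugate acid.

(a) The conjugate acid is formed by adding one H⁺ to F⁻, giving HF. (b) pKa = -log(Ka) = -log(5.54e-04) = 3.26.

Conjugate acid: HF; pK_a = 3.26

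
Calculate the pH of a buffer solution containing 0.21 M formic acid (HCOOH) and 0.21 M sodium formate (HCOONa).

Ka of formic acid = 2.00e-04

pKa = -log(2.00e-04) = 3.70. pH = pKa + log([A⁻]/[HA]) = 3.70 + log(0.21/0.21)

pH = 3.70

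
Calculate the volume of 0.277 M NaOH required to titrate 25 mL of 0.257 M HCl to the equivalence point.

At equivalence: moles acid = moles base. moles HCl = 0.257 × 25/1000 = 0.006425 mol. V_base = moles / 0.277 × 1000 = 23.2 mL.

V_{base} = 23.2 mL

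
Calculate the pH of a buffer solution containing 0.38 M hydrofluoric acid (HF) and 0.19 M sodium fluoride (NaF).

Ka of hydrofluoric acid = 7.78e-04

pKa = -log(7.78e-04) = 3.11. pH = pKa + log([A⁻]/[HA]) = 3.11 + log(0.19/0.38)

pH = 2.81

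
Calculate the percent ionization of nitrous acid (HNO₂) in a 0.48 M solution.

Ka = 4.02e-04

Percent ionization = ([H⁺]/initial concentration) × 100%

Using Ka equilibrium: x² + Ka×x - Ka×C = 0. Solving: [H⁺] = 1.3691e-02. Percent = (1.3691e-02/0.48) × 100

Percent ionization = 2.85%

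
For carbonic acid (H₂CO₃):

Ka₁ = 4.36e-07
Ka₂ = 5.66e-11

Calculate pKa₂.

pKa₂ = -log(Ka₂) = -log(5.66e-11) = 10.25.

pK_{a2} = 10.25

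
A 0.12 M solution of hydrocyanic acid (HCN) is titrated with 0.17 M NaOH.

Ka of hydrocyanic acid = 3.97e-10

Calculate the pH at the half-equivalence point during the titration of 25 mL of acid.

At half-equivalence [HA] = [A⁻], so Henderson-Hasselbalch gives pH = pKa = -log(3.97e-10) = 9.40.

pH = pKa = 9.40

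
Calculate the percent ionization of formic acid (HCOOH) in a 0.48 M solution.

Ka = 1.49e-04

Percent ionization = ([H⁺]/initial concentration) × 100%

Using Ka equilibrium: x² + Ka×x - Ka×C = 0. Solving: [H⁺] = 8.3828e-03. Percent = (8.3828e-03/0.48) × 100

Percent ionization = 1.75%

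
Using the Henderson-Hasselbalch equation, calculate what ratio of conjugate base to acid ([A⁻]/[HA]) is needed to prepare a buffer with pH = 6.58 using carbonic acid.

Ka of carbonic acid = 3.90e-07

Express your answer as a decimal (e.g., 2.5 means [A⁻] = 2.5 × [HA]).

pKa = -log(3.90e-07) = 6.4089. pH = pKa + log([A⁻]/[HA]), so log([A⁻]/[HA]) = pH − pKa = 6.58 − 6.4089 = 0.1711. [A⁻]/[HA] = 10^(0.1711) = 1.48

[A⁻]/[HA] = 1.48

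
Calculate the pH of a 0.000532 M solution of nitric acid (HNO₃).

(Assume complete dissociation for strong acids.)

[H⁺] = 0.000532 M for strong acid. pH = -log[H⁺] = -log(0.000532)

pH = 3.27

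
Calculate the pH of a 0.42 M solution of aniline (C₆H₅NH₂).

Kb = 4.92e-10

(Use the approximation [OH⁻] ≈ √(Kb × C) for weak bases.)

[OH⁻] = √(Kb × C) = √(4.92e-10 × 0.42) = 1.4375e-05. pOH = 4.84, pH = 14 - pOH

pH = 9.16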